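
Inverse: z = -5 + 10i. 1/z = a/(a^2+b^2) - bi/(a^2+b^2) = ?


|z|^2 = 25+100 = 125
1/z = (-5 - 10i)/125

1/z = -0.0400 - 0.0800i


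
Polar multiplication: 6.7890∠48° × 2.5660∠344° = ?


r = 6.7890 * 2.5660 = 17.4206
theta = 48° + 344° = 392° = 32° (mod 360)

17.4206 cis(32°)


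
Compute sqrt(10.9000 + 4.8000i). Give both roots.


|z| = sqrt(118.81+23.04) = 11.9101
sqrt((|z|+a)/2) = sqrt((11.9101+10.9)/2) = sqrt(11.4050) = 3.3771
sqrt((|z|-a)/2) = sqrt((11.9101-10.9)/2) = sqrt(0.5050) = 0.7107

±(3.3771 + 0.7107i) i.e. 3.3771 + 0.7107i and -3.3771 - 0.7107i


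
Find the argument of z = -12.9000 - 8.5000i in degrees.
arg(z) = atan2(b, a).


Re = -12.9, Im = -8.5
arg = atan2(-8.5, -12.9) = -146.6185 degrees

arg(z) = -146.6185 degrees


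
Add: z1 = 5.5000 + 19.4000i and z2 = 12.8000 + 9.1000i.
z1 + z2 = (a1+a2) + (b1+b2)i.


Real: 5.5 + 12.8 = 18.3
Imag: 19.4 + 9.1 = 28.5

18.3000 + 28.5000i


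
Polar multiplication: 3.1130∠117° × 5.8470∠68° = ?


r = 3.1130 * 5.8470 = 18.2017
theta = 117° + 68° = 185° = 185° (mod 360)

18.2017 cis(185°)


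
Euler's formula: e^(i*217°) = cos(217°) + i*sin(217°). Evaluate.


cos(217°) = -0.7986
sin(217°) = -0.6018

e^(i*217°) = -0.7986 - 0.6018i


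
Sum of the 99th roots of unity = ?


The sum of all 99th roots of unity is 0.
Geometric series: (1 - w^99)/(1 - w) = (1-1)/(1-w) = 0 since w^99 = 1, w ≠ 1.
Alternatively: coefficient of z^98 in z^99 - 1 is 0.

0


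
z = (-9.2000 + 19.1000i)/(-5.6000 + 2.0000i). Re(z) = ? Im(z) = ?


Multiply by conjugate: (-9.2000 + 19.1000i)(-5.6000 - 2.0000i) / ((-5.6)^2 + 2^2)
Numerator real = -9.2*(-5.6) + 19.1*2 = 89.72
Numerator imag = 19.1*(-5.6) - (-9.2)*2 = -88.56
Denominator = 35.36
Re(z) = 89.72/35.36 = 2.5373
Im(z) = -88.56/35.36 = -2.5045

Re(z) = 2.5373, Im(z) = -2.5045


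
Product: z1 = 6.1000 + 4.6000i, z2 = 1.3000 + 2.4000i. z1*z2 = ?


Real = 6.1*1.3 - 4.6*2.4 = 7.93 - 11.04 = -3.11
Imag = 6.1*2.4 + 1.3*4.6 = 14.64 + 5.98 = 20.62

-3.1100 + 20.6200i


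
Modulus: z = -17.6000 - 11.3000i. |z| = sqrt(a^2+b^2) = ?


|z| = sqrt((-17.6)^2 + (-11.3)^2) = sqrt(309.76 + 127.69) = sqrt(437.45) = 20.9153

|z| = 20.9153


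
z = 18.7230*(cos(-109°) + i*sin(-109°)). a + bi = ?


a = 18.7230*cos(-109°) = 18.7230*(-0.32557) = -6.0956
b = 18.7230*sin(-109°) = 18.7230*(-0.9455186) = -17.7029

-6.0956 - 17.7029i


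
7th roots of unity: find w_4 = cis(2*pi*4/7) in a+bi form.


Angle = 360*4/7 = 205.7143°
a = cos(205.7143°) = -0.9010
b = sin(205.7143°) = -0.4339

-0.9010 - 0.4339i


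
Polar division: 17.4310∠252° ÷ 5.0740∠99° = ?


r = 17.4310 / 5.0740 = 3.4354
theta = 252° - 99° = 153° = 153° (mod 360)

3.4354 cis(153°)


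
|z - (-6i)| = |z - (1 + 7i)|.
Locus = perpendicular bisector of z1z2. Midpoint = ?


Equal distances means the locus is the perpendicular bisector of z1 and z2.
Midpoint = ((0+1)/2, (-6+7)/2) = (0.5000, 0.5000)

Perpendicular bisector through (0.5000, 0.5000)


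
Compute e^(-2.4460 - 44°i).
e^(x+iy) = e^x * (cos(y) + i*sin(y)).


e^-2.4460 = 0.0866
cos(-44°) = 0.7193
sin(-44°) = -0.6947
Real = 0.0866*0.7193 = 0.0623
Imag = 0.0866*(-0.6947) = -0.0602

0.0623 - 0.0602i


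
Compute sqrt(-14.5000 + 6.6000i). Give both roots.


|z| = sqrt(210.25+43.56) = 15.9314
sqrt((|z|+a)/2) = sqrt((15.9314+(-14.5))/2) = sqrt(0.7157) = 0.8460
sqrt((|z|-a)/2) = sqrt((15.9314-(-14.5))/2) = sqrt(15.2157) = 3.9007

±(0.8460 + 3.9007i) i.e. 0.8460 + 3.9007i and -0.8460 - 3.9007i


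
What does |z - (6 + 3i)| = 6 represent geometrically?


|z - z0| = r is a circle with center z0 and radius r.
Center = (6, 3), radius = 6

Circle with center (6, 3) and radius 6


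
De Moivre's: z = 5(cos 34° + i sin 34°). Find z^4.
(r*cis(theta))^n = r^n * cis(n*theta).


r^4 = 5^4 = 625
n*theta = 4*34° = 136° = 136° (mod 360)
a = 625*cos(136°) = -449.5874
b = 625*sin(136°) = 434.1615

625 cis(136°) = -449.5874 + 434.1615i


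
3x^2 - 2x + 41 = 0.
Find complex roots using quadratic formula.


disc = (-2)^2 - 4*3*41 = 4 - 492 = -488
sqrt(|disc|) = sqrt(488) = 22.0907
Real part = 2/(2*3) = 0.3333
Imag part = 22.0907/(2*3) = 3.6818

0.3333 ± 3.6818i


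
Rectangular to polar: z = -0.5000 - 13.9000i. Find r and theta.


r = sqrt(0.25+193.21) = sqrt(193.46) = 13.9090
theta = atan2(-13.9, -0.5) = -92.0601 degrees

r = 13.9090, theta = -92.0601 degrees


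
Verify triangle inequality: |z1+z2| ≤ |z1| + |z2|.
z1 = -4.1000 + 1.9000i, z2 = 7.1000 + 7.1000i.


|z1| = sqrt((-4.1)^2 + 1.9^2) = sqrt(20.42) = 4.5188
|z2| = sqrt(7.1^2 + 7.1^2) = sqrt(100.82) = 10.0409
z1+z2 = 3.0000 + 9.0000i
|z1+z2| = sqrt(90) = 9.4868
|z1|+|z2| = 4.5188 + 10.0409 = 14.5597

|z1+z2| = 9.4868 ≤ |z1|+|z2| = 14.5597 (verified)


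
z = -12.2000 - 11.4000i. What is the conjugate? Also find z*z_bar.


z_bar = -12.2000 + 11.4000i
z*z_bar = (-12.2)^2 + (-11.4)^2 = 148.84 + 129.96 = 278.8

z_bar = -12.2000 + 11.4000i, z*z_bar = 278.8


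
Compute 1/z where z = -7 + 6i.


|z|^2 = 49+36 = 85
1/z = (-7 - 6i)/85

1/z = -0.0824 - 0.0706i


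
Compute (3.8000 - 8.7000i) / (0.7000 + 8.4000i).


Conjugate of z2 = 0.7000 - 8.4000i
Numerator: (3.8000 - 8.7000i)(0.7000 - 8.4000i) = -70.4200 - 38.0100i
Denominator: 0.7^2 + 8.4^2 = 71.05
Result = (-70.4200 - 38.0100i)/71.05

-0.9911 - 0.5350i


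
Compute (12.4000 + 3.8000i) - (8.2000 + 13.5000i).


Real: 12.4 - 8.2 = 4.2
Imag: 3.8 - 13.5 = -9.7

4.2000 - 9.7000i


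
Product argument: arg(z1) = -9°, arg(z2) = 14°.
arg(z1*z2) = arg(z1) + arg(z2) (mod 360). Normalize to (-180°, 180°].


arg(z1*z2) = -9° + 14° = 5°
Normalized to (-180°, 180°]: 5°

5°


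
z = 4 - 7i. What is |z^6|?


|z| = sqrt(16+49) = sqrt(65) = 8.0623
|z^6| = |z|^6 = (sqrt(65))^6 = 65^3 = 274625

|z^6| = 274625


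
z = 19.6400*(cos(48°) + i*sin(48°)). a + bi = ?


a = 19.6400*cos(48°) = 19.6400*0.66913 = 13.1417
b = 19.6400*sin(48°) = 19.6400*0.743145 = 14.5954

13.1417 + 14.5954i


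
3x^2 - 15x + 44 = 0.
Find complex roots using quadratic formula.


disc = (-15)^2 - 4*3*44 = 225 - 528 = -303
sqrt(|disc|) = sqrt(303) = 17.4069
Real part = 15/(2*3) = 2.5000
Imag part = 17.4069/(2*3) = 2.9011

2.5000 ± 2.9011i


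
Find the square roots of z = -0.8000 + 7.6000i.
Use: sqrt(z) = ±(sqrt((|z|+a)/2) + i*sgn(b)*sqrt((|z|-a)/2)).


|z| = sqrt(0.64+57.76) = 7.6420
sqrt((|z|+a)/2) = sqrt((7.6420+(-0.8))/2) = sqrt(3.4210) = 1.8496
sqrt((|z|-a)/2) = sqrt((7.6420-(-0.8))/2) = sqrt(4.2210) = 2.0545

±(1.8496 + 2.0545i) i.e. 1.8496 + 2.0545i and -1.8496 - 2.0545i


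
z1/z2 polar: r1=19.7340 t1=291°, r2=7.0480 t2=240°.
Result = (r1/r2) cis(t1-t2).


r = 19.7340 / 7.0480 = 2.7999
theta = 291° - 240° = 51° = 51° (mod 360)

2.7999 cis(51°)


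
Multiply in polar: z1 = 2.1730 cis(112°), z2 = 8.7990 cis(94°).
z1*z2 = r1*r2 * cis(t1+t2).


r = 2.1730 * 8.7990 = 19.1202
theta = 112° + 94° = 206° = 206° (mod 360)

19.1202 cis(206°)


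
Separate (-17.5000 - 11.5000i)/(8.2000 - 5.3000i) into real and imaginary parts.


Multiply by conjugate: (-17.5000 - 11.5000i)(8.2000 + 5.3000i) / (8.2^2 + (-5.3)^2)
Numerator real = -17.5*8.2 - (11.5)*(-5.3) = -82.55
Numerator imag = -11.5*8.2 - (-17.5)*(-5.3) = -187.05
Denominator = 95.33
Re(z) = -82.55/95.33 = -0.8659
Im(z) = -187.05/95.33 = -1.9621

Re(z) = -0.8659, Im(z) = -1.9621


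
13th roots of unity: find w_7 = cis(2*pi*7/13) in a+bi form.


Angle = 360*7/13 = 193.8462°
a = cos(193.8462°) = -0.9709
b = sin(193.8462°) = -0.2393

-0.9709 - 0.2393i


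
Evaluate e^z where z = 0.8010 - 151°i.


e^0.8010 = 2.2278
cos(-151°) = -0.8746
sin(-151°) = -0.4848
Real = 2.2278*(-0.8746) = -1.9484
Imag = 2.2278*(-0.4848) = -1.0800

-1.9484 - 1.0800i


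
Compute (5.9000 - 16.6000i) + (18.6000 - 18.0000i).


Real: 5.9 + 18.6 = 24.5
Imag: -16.6 - 18 = -34.6

24.5000 - 34.6000i


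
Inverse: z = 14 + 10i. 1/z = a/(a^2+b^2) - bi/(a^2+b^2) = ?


|z|^2 = 196+100 = 296
1/z = (14 - 10i)/296

1/z = 0.0473 - 0.0338i


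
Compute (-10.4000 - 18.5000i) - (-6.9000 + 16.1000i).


Real: -10.4 + 6.9 = -3.5
Imag: -18.5 - 16.1 = -34.6

-3.5000 - 34.6000i


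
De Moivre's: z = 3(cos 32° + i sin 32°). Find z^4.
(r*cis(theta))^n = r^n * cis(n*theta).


r^4 = 3^4 = 81
n*theta = 4*32° = 128° = 128° (mod 360)
a = 81*cos(128°) = -49.8686
b = 81*sin(128°) = 63.8289

81 cis(128°) = -49.8686 + 63.8289i


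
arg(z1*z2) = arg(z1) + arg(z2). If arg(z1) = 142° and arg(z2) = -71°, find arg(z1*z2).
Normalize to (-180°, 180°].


arg(z1*z2) = 142° - 71° = 71°
Normalized to (-180°, 180°]: 71°

71°


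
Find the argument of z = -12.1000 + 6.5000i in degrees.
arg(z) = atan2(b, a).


Re = -12.1, Im = 6.5
arg = atan2(6.5, -12.1) = 151.7557 degrees

arg(z) = 151.7557 degrees


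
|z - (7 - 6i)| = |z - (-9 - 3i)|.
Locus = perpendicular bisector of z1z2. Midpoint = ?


Equal distances means the locus is the perpendicular bisector of z1 and z2.
Midpoint = ((7+(-9))/2, (-6+(-3))/2) = (-1.0000, -4.5000)

Perpendicular bisector through (-1.0000, -4.5000)


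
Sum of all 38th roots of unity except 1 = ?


With w = e^(2*pi*i/38), all 38 of the 38th roots of unity w^0 = 1, w, ..., w^(37) sum to 0: 1 + w + ... + w^(37) = (1 - w^38)/(1 - w) = 0 since w^38 = 1, w ≠ 1.
Removing the root 1: w + w^2 + ... + w^(37) = 0 - 1 = -1

Sum = -1


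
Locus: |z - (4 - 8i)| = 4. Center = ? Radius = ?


|z - z0| = r is a circle with center z0 and radius r.
Center = (4, -8), radius = 4

Circle with center (4, -8) and radius 4


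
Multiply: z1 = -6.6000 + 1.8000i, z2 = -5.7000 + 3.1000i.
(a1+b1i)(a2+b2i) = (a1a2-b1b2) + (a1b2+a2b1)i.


Real = -6.6*(-5.7) - 1.8*3.1 = 37.62 - 5.58 = 32.04
Imag = -6.6*3.1 - (5.7)*1.8 = -20.46 - (10.26) = -30.72

32.0400 - 30.7200i


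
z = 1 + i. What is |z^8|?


|z| = sqrt(1+1) = sqrt(2) = 1.4142
|z^8| = |z|^8 = (sqrt(2))^8 = 2^4 = 16

|z^8| = 16


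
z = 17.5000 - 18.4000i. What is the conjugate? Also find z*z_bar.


z_bar = 17.5000 + 18.4000i
z*z_bar = 17.5^2 + (-18.4)^2 = 306.25 + 338.56 = 644.81

z_bar = 17.5000 + 18.4000i, z*z_bar = 644.81


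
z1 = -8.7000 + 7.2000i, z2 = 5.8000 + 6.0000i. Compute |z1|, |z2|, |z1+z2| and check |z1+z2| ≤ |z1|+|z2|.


|z1| = sqrt((-8.7)^2 + 7.2^2) = sqrt(127.53) = 11.2929
|z2| = sqrt(5.8^2 + 6^2) = sqrt(69.64) = 8.3451
z1+z2 = -2.9000 + 13.2000i
|z1+z2| = sqrt(182.65) = 13.5148
|z1|+|z2| = 11.2929 + 8.3451 = 19.6380

|z1+z2| = 13.5148 ≤ |z1|+|z2| = 19.6380 (verified)


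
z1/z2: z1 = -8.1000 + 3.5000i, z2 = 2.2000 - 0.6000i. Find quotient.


Conjugate of z2 = 2.2000 + 0.6000i
Numerator: (-8.1000 + 3.5000i)(2.2000 + 0.6000i) = -19.9200 + 2.8400i
Denominator: 2.2^2 + (-0.6)^2 = 5.2
Result = (-19.9200 + 2.8400i)/5.2

-3.8308 + 0.5462i


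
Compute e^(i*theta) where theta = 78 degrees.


cos(78°) = 0.2079
sin(78°) = 0.9781

e^(i*78°) = 0.2079 + 0.9781i


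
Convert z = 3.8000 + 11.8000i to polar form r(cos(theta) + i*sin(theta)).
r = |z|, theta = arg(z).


r = sqrt(14.44+139.24) = sqrt(153.68) = 12.3968
theta = atan2(11.8, 3.8) = 72.1497 degrees

r = 12.3968, theta = 72.1497 degrees


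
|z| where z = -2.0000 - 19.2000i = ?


|z| = sqrt((-2)^2 + (-19.2)^2) = sqrt(4 + 368.64) = sqrt(372.64) = 19.3039

|z| = 19.3039


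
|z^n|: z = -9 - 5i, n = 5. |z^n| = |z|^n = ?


|z| = sqrt(81+25) = sqrt(106) = 10.2956
|z^5| = |z|^5 = (sqrt(106))^5 = 106^2 * sqrt(106) = 11236*sqrt(106)

|z^5| = 11236*sqrt(106) ≈ 115681.7003


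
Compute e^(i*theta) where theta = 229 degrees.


cos(229°) = -0.6561
sin(229°) = -0.7547

e^(i*229°) = -0.6561 - 0.7547i


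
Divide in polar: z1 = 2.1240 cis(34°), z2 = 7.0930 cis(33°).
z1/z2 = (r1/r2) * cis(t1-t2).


r = 2.1240 / 7.0930 = 0.2995
theta = 34° - 33° = 1° = 1° (mod 360)

0.2995 cis(1°)


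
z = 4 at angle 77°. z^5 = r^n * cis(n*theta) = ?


r^5 = 4^5 = 1024
n*theta = 5*77° = 385° = 25° (mod 360)
a = 1024*cos(25°) = 928.0592
b = 1024*sin(25°) = 432.7611

1024 cis(25°) = 928.0592 + 432.7611i


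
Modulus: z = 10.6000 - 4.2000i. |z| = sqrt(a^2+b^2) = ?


|z| = sqrt(10.6^2 + (-4.2)^2) = sqrt(112.36 + 17.64) = sqrt(130) = 11.4018

|z| = 11.4018


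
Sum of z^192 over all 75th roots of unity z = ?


The roots are w_k = w^k with w = e^(2*pi*i/75), and (w^k)^192 = (w^192)^k.
So S = 1 + u + u^2 + ... + u^(74) with u = w^192.
192 = 2*75 + 42, so 192 is not a multiple of 75: u = (w^75)^2 * w^42 = w^42 ≠ 1 (w is a primitive 75th root), while u^75 = (w^75)^192 = 1.
Geometric series: S = (1 - u^75)/(1 - u) = (1 - 1)/(1 - u) = 0

S = 0


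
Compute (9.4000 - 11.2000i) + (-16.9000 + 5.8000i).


Real: 9.4 - 16.9 = -7.5
Imag: -11.2 + 5.8 = -5.4

-7.5000 - 5.4000i


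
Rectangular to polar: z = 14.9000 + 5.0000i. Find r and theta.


r = sqrt(222.01+25) = sqrt(247.01) = 15.7166
theta = atan2(5, 14.9) = 18.5502 degrees

r = 15.7166, theta = 18.5502 degrees


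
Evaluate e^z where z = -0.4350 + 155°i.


e^-0.4350 = 0.6473
cos(155°) = -0.9063
sin(155°) = 0.4226
Real = 0.6473*(-0.9063) = -0.5866
Imag = 0.6473*0.4226 = 0.2735

-0.5866 + 0.2735i


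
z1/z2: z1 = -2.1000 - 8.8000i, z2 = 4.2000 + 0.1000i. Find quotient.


Conjugate of z2 = 4.2000 - 0.1000i
Numerator: (-2.1000 - 8.8000i)(4.2000 - 0.1000i) = -9.7000 - 36.7500i
Denominator: 4.2^2 + 0.1^2 = 17.65
Result = (-9.7000 - 36.7500i)/17.65

-0.5496 - 2.0822i


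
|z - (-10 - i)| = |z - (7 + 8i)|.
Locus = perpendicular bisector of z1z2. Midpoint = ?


Equal distances means the locus is the perpendicular bisector of z1 and z2.
Midpoint = ((-10+7)/2, (-1+8)/2) = (-1.5000, 3.5000)

Perpendicular bisector through (-1.5000, 3.5000)


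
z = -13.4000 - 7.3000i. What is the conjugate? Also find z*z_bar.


z_bar = -13.4000 + 7.3000i
z*z_bar = (-13.4)^2 + (-7.3)^2 = 179.56 + 53.29 = 232.85

z_bar = -13.4000 + 7.3000i, z*z_bar = 232.85


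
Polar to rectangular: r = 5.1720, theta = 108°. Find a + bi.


a = 5.1720*cos(108°) = 5.1720*(-0.309017) = -1.5982
b = 5.1720*sin(108°) = 5.1720*0.95106 = 4.9189

-1.5982 + 4.9189i


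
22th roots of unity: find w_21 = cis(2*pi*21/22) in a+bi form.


Angle = 360*21/22 = 343.6364°
a = cos(343.6364°) = 0.9595
b = sin(343.6364°) = -0.2817

0.9595 - 0.2817i


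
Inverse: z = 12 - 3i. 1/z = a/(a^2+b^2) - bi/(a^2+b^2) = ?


|z|^2 = 144+9 = 153
1/z = (12 + 3i)/153

1/z = 0.0784 + 0.0196i


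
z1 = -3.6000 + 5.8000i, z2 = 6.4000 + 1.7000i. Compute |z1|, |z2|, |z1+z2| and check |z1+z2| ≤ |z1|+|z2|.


|z1| = sqrt((-3.6)^2 + 5.8^2) = sqrt(46.6) = 6.8264
|z2| = sqrt(6.4^2 + 1.7^2) = sqrt(43.85) = 6.6219
z1+z2 = 2.8000 + 7.5000i
|z1+z2| = sqrt(64.09) = 8.0056
|z1|+|z2| = 6.8264 + 6.6219 = 13.4483

|z1+z2| = 8.0056 ≤ |z1|+|z2| = 13.4483 (verified)


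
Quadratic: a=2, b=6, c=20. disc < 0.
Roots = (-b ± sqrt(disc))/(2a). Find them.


disc = 6^2 - 4*2*20 = 36 - 160 = -124
sqrt(|disc|) = sqrt(124) = 11.1355
Real part = -6/(2*2) = -1.5000
Imag part = 11.1355/(2*2) = 2.7839

-1.5000 ± 2.7839i


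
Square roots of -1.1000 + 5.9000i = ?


|z| = sqrt(1.21+34.81) = 6.0017
sqrt((|z|+a)/2) = sqrt((6.0017+(-1.1))/2) = sqrt(2.4508) = 1.5655
sqrt((|z|-a)/2) = sqrt((6.0017-(-1.1))/2) = sqrt(3.5508) = 1.8844

±(1.5655 + 1.8844i) i.e. 1.5655 + 1.8844i and -1.5655 - 1.8844i


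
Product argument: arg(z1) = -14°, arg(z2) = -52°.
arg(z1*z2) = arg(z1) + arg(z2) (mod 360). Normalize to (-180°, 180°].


arg(z1*z2) = -14° - 52° = -66°
Normalized to (-180°, 180°]: -66°

-66°


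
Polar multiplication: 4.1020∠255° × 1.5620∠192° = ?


r = 4.1020 * 1.5620 = 6.4073
theta = 255° + 192° = 447° = 87° (mod 360)

6.4073 cis(87°)


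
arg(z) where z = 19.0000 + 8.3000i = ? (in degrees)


Re = 19, Im = 8.3
arg = atan2(8.3, 19) = 23.5977 degrees

arg(z) = 23.5977 degrees


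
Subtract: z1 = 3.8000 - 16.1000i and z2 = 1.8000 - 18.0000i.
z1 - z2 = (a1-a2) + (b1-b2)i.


Real: 3.8 - 1.8 = 2
Imag: -16.1 + 18 = 1.9

2.0000 + 1.9000i


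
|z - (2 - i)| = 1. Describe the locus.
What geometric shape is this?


|z - z0| = r is a circle with center z0 and radius r.
Center = (2, -1), radius = 1

Circle with center (2, -1) and radius 1


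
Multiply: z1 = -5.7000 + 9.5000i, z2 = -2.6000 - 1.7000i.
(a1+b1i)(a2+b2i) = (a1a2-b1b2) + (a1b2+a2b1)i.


Real = -5.7*(-2.6) - 9.5*(-1.7) = 14.82 - (-16.15) = 30.97
Imag = -5.7*(-1.7) - (2.6)*9.5 = 9.69 - (24.7) = -15.01

30.9700 - 15.0100i


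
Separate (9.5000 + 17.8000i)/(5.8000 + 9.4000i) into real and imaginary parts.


Multiply by conjugate: (9.5000 + 17.8000i)(5.8000 - 9.4000i) / (5.8^2 + 9.4^2)
Numerator real = 9.5*5.8 + 17.8*9.4 = 222.42
Numerator imag = 17.8*5.8 - 9.5*9.4 = 13.94
Denominator = 122
Re(z) = 222.42/122 = 1.8231
Im(z) = 13.94/122 = 0.1143

Re(z) = 1.8231, Im(z) = 0.1143


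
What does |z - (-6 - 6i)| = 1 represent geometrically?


|z - z0| = r is a circle with center z0 and radius r.
Center = (-6, -6), radius = 1

Circle with center (-6, -6) and radius 1


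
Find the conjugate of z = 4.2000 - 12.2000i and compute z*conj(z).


z_bar = 4.2000 + 12.2000i
z*z_bar = 4.2^2 + (-12.2)^2 = 17.64 + 148.84 = 166.48

z_bar = 4.2000 + 12.2000i, z*z_bar = 166.48


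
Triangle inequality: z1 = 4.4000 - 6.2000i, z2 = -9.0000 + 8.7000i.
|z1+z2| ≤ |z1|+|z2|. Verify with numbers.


|z1| = sqrt(4.4^2 + (-6.2)^2) = sqrt(57.8) = 7.6026
|z2| = sqrt((-9)^2 + 8.7^2) = sqrt(156.69) = 12.5176
z1+z2 = -4.6000 + 2.5000i
|z1+z2| = sqrt(27.41) = 5.2355
|z1|+|z2| = 7.6026 + 12.5176 = 20.1202

|z1+z2| = 5.2355 ≤ |z1|+|z2| = 20.1202 (verified)


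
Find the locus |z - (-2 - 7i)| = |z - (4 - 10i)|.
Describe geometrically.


Equal distances means the locus is the perpendicular bisector of z1 and z2.
Midpoint = ((-2+4)/2, (-7+(-10))/2) = (1.0000, -8.5000)

Perpendicular bisector through (1.0000, -8.5000)


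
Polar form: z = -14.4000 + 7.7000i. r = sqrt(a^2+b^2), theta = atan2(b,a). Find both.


r = sqrt(207.36+59.29) = sqrt(266.65) = 16.3294
theta = atan2(7.7, -14.4) = 151.8656 degrees

r = 16.3294, theta = 151.8656 degrees


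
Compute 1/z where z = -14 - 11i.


|z|^2 = 196+121 = 317
1/z = (-14 + 11i)/317

1/z = -0.0442 + 0.0347i


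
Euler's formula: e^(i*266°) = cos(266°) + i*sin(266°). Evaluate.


cos(266°) = -0.0698
sin(266°) = -0.9976

e^(i*266°) = -0.0698 - 0.9976i


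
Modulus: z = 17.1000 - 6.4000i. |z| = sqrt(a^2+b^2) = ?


|z| = sqrt(17.1^2 + (-6.4)^2) = sqrt(292.41 + 40.96) = sqrt(333.37) = 18.2584

|z| = 18.2584


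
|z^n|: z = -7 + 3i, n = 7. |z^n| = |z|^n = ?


|z| = sqrt(49+9) = sqrt(58) = 7.6158
|z^7| = |z|^7 = (sqrt(58))^7 = 58^3 * sqrt(58) = 195112*sqrt(58)

|z^7| = 195112*sqrt(58) ≈ 1485928.7222


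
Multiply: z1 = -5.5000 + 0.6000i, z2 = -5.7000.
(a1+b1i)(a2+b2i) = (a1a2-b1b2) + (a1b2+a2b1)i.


Real = -5.5*(-5.7) - 0.6*0 = 31.35 - 0 = 31.35
Imag = -5.5*0 - (5.7)*0.6 = 0 - (3.42) = -3.42

31.3500 - 3.4200i


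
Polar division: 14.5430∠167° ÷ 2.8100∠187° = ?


r = 14.5430 / 2.8100 = 5.1754
theta = 167° - 187° = -20° = 340° (mod 360)

5.1754 cis(340°)


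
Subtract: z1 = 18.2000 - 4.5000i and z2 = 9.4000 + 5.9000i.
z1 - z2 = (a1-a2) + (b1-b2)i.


Real: 18.2 - 9.4 = 8.8
Imag: -4.5 - 5.9 = -10.4

8.8000 - 10.4000i


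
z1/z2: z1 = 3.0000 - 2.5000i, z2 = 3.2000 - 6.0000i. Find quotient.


Conjugate of z2 = 3.2000 + 6.0000i
Numerator: (3.0000 - 2.5000i)(3.2000 + 6.0000i) = 24.6000 + 10.0000i
Denominator: 3.2^2 + (-6)^2 = 46.24
Result = (24.6000 + 10.0000i)/46.24

0.5320 + 0.2163i


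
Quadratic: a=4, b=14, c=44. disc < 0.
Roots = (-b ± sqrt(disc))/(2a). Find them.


disc = 14^2 - 4*4*44 = 196 - 704 = -508
sqrt(|disc|) = sqrt(508) = 22.5389
Real part = -14/(2*4) = -1.7500
Imag part = 22.5389/(2*4) = 2.8174

-1.7500 ± 2.8174i


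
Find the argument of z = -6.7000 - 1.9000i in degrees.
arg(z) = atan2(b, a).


Re = -6.7, Im = -1.9
arg = atan2(-1.9, -6.7) = -164.1676 degrees

arg(z) = -164.1676 degrees


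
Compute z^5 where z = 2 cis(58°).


r^5 = 2^5 = 32
n*theta = 5*58° = 290° = 290° (mod 360)
a = 32*cos(290°) = 10.9446
b = 32*sin(290°) = -30.0702

32 cis(290°) = 10.9446 - 30.0702i


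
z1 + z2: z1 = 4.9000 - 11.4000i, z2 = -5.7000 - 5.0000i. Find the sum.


Real: 4.9 - 5.7 = -0.8
Imag: -11.4 - 5 = -16.4

-0.8000 - 16.4000i


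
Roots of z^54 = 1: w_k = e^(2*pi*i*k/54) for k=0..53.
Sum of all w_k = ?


The sum of all 54th roots of unity is 0.
Geometric series: (1 - w^54)/(1 - w) = (1-1)/(1-w) = 0 since w^54 = 1, w ≠ 1.
Alternatively: coefficient of z^53 in z^54 - 1 is 0.

0


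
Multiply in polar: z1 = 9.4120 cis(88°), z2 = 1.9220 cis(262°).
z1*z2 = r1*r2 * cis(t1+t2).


r = 9.4120 * 1.9220 = 18.0899
theta = 88° + 262° = 350° = 350° (mod 360)

18.0899 cis(350°)


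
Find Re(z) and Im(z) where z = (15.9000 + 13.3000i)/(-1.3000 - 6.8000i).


Multiply by conjugate: (15.9000 + 13.3000i)(-1.3000 + 6.8000i) / ((-1.3)^2 + (-6.8)^2)
Numerator real = 15.9*(-1.3) + 13.3*(-6.8) = -111.11
Numerator imag = 13.3*(-1.3) - 15.9*(-6.8) = 90.83
Denominator = 47.93
Re(z) = -111.11/47.93 = -2.3182
Im(z) = 90.83/47.93 = 1.8951

Re(z) = -2.3182, Im(z) = 1.8951


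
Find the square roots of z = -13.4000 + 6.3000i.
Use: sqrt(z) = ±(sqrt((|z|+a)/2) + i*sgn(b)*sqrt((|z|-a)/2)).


|z| = sqrt(179.56+39.69) = 14.8071
sqrt((|z|+a)/2) = sqrt((14.8071+(-13.4))/2) = sqrt(0.7035) = 0.8388
sqrt((|z|-a)/2) = sqrt((14.8071-(-13.4))/2) = sqrt(14.1035) = 3.7555

±(0.8388 + 3.7555i) i.e. 0.8388 + 3.7555i and -0.8388 - 3.7555i


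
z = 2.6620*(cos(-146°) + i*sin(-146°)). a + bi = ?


a = 2.6620*cos(-146°) = 2.6620*(-0.82904) = -2.2069
b = 2.6620*sin(-146°) = 2.6620*(-0.5592) = -1.4886

-2.2069 - 1.4886i


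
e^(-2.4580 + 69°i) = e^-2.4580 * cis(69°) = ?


e^-2.4580 = 0.0856
cos(69°) = 0.3584
sin(69°) = 0.9336
Real = 0.0856*0.3584 = 0.0307
Imag = 0.0856*0.9336 = 0.0799

0.0307 + 0.0799i


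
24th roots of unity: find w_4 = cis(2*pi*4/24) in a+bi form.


Angle = 360*4/24 = 60°
a = cos(60°) = 0.5000
b = sin(60°) = 0.8660

0.5000 + 0.8660i


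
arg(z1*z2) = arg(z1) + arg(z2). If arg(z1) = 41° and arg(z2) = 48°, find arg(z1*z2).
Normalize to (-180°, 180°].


arg(z1*z2) = 41° + 48° = 89°
Normalized to (-180°, 180°]: 89°

89°


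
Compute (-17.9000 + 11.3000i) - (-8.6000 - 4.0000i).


Real: -17.9 + 8.6 = -9.3
Imag: 11.3 + 4 = 15.3

-9.3000 + 15.3000i


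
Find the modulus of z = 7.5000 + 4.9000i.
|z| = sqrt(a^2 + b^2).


|z| = sqrt(7.5^2 + 4.9^2) = sqrt(56.25 + 24.01) = sqrt(80.26) = 8.9588

|z| = 8.9588


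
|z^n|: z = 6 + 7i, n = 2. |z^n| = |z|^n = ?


|z| = sqrt(36+49) = sqrt(85) = 9.2195
|z^2| = |z|^2 = (sqrt(85))^2 = 85

|z^2| = 85


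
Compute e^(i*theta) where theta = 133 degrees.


cos(133°) = -0.6820
sin(133°) = 0.7314

e^(i*133°) = -0.6820 + 0.7314i


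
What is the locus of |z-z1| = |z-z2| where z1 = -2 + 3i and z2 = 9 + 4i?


Equal distances means the locus is the perpendicular bisector of z1 and z2.
Midpoint = ((-2+9)/2, (3+4)/2) = (3.5000, 3.5000)

Perpendicular bisector through (3.5000, 3.5000)


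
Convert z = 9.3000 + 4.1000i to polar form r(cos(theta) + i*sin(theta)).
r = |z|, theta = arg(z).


r = sqrt(86.49+16.81) = sqrt(103.3) = 10.1637
theta = atan2(4.1, 9.3) = 23.7908 degrees

r = 10.1637, theta = 23.7908 degrees


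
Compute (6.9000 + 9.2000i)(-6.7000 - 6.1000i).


Real = 6.9*(-6.7) - 9.2*(-6.1) = -46.23 - (-56.12) = 9.89
Imag = 6.9*(-6.1) - (6.7)*9.2 = -42.09 - (61.64) = -103.73

9.8900 - 103.7300i


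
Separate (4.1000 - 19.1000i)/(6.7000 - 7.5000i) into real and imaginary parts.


Multiply by conjugate: (4.1000 - 19.1000i)(6.7000 + 7.5000i) / (6.7^2 + (-7.5)^2)
Numerator real = 4.1*6.7 - (19.1)*(-7.5) = 170.72
Numerator imag = -19.1*6.7 - 4.1*(-7.5) = -97.22
Denominator = 101.14
Re(z) = 170.72/101.14 = 1.6880
Im(z) = -97.22/101.14 = -0.9612

Re(z) = 1.6880, Im(z) = -0.9612


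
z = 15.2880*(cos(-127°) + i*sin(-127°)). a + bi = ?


a = 15.2880*cos(-127°) = 15.2880*(-0.601815) = -9.2005
b = 15.2880*sin(-127°) = 15.2880*(-0.798636) = -12.2095

-9.2005 - 12.2095i


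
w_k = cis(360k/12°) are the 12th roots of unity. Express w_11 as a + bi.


Angle = 360*11/12 = 330°
a = cos(330°) = 0.8660
b = sin(330°) = -0.5000

0.8660 - 0.5000i


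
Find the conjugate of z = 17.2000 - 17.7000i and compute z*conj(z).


z_bar = 17.2000 + 17.7000i
z*z_bar = 17.2^2 + (-17.7)^2 = 295.84 + 313.29 = 609.13

z_bar = 17.2000 + 17.7000i, z*z_bar = 609.13


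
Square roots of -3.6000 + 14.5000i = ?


|z| = sqrt(12.96+210.25) = 14.9402
sqrt((|z|+a)/2) = sqrt((14.9402+(-3.6))/2) = sqrt(5.6701) = 2.3812
sqrt((|z|-a)/2) = sqrt((14.9402-(-3.6))/2) = sqrt(9.2701) = 3.0447

±(2.3812 + 3.0447i) i.e. 2.3812 + 3.0447i and -2.3812 - 3.0447i


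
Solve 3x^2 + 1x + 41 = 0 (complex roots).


disc = 1^2 - 4*3*41 = 1 - 492 = -491
sqrt(|disc|) = sqrt(491) = 22.1585
Real part = -1/(2*3) = -0.1667
Imag part = 22.1585/(2*3) = 3.6931

-0.1667 ± 3.6931i


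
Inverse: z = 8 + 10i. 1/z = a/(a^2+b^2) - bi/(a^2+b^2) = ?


|z|^2 = 64+100 = 164
1/z = (8 - 10i)/164

1/z = 0.0488 - 0.0610i


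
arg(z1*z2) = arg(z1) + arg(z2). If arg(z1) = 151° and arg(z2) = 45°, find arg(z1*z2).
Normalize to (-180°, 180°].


arg(z1*z2) = 151° + 45° = 196°
Normalized to (-180°, 180°]: -164°

-164°


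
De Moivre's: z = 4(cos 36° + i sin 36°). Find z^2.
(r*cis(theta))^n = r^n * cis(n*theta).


r^2 = 4^2 = 16
n*theta = 2*36° = 72° = 72° (mod 360)
a = 16*cos(72°) = 4.9443
b = 16*sin(72°) = 15.2169

16 cis(72°) = 4.9443 + 15.2169i


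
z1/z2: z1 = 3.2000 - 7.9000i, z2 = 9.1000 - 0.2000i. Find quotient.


Conjugate of z2 = 9.1000 + 0.2000i
Numerator: (3.2000 - 7.9000i)(9.1000 + 0.2000i) = 30.7000 - 71.2500i
Denominator: 9.1^2 + (-0.2)^2 = 82.85
Result = (30.7000 - 71.2500i)/82.85

0.3705 - 0.8600i


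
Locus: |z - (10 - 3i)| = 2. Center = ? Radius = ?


|z - z0| = r is a circle with center z0 and radius r.
Center = (10, -3), radius = 2

Circle with center (10, -3) and radius 2


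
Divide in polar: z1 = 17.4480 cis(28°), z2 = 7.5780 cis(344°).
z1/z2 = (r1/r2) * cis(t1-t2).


r = 17.4480 / 7.5780 = 2.3025
theta = 28° - 344° = -316° = 44° (mod 360)

2.3025 cis(44°)


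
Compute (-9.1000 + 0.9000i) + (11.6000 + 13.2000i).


Real: -9.1 + 11.6 = 2.5
Imag: 0.9 + 13.2 = 14.1

2.5000 + 14.1000i


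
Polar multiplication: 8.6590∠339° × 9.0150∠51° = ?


r = 8.6590 * 9.0150 = 78.0609
theta = 339° + 51° = 390° = 30° (mod 360)

78.0609 cis(30°)


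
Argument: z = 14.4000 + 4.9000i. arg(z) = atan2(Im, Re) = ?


Re = 14.4, Im = 4.9
arg = atan2(4.9, 14.4) = 18.7923 degrees

arg(z) = 18.7923 degrees


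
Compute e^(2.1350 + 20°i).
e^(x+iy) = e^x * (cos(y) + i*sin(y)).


e^2.1350 = 8.4570
cos(20°) = 0.9397
sin(20°) = 0.34202
Real = 8.4570*0.9397 = 7.9470
Imag = 8.4570*0.34202 = 2.8925

7.9470 + 2.8925i


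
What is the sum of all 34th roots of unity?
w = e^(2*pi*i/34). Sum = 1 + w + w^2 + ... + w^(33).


The sum of all 34th roots of unity is 0.
Geometric series: (1 - w^34)/(1 - w) = (1-1)/(1-w) = 0 since w^34 = 1, w ≠ 1.
Alternatively: coefficient of z^33 in z^34 - 1 is 0.

0


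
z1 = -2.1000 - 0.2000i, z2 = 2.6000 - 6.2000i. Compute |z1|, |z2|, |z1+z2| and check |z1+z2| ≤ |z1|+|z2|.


|z1| = sqrt((-2.1)^2 + (-0.2)^2) = sqrt(4.45) = 2.1095
|z2| = sqrt(2.6^2 + (-6.2)^2) = sqrt(45.2) = 6.7231
z1+z2 = 0.5000 - 6.4000i
|z1+z2| = sqrt(41.21) = 6.4195
|z1|+|z2| = 2.1095 + 6.7231 = 8.8326

|z1+z2| = 6.4195 ≤ |z1|+|z2| = 8.8326 (verified)


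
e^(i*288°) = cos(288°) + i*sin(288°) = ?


cos(288°) = 0.3090
sin(288°) = -0.9511

e^(i*288°) = 0.3090 - 0.9511i


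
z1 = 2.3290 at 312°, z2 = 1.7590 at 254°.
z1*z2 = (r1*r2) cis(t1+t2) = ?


r = 2.3290 * 1.7590 = 4.0967
theta = 312° + 254° = 566° = 206° (mod 360)

4.0967 cis(206°)


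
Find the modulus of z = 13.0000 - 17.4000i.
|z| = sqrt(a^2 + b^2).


|z| = sqrt(13^2 + (-17.4)^2) = sqrt(169 + 302.76) = sqrt(471.76) = 21.7200

|z| = 21.7200


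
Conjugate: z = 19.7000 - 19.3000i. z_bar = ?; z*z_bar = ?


z_bar = 19.7000 + 19.3000i
z*z_bar = 19.7^2 + (-19.3)^2 = 388.09 + 372.49 = 760.58

z_bar = 19.7000 + 19.3000i, z*z_bar = 760.58


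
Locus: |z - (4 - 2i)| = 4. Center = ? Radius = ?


|z - z0| = r is a circle with center z0 and radius r.
Center = (4, -2), radius = 4

Circle with center (4, -2) and radius 4


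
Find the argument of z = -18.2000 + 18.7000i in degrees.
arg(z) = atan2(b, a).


Re = -18.2, Im = 18.7
arg = atan2(18.7, -18.2) = 134.2237 degrees

arg(z) = 134.2237 degrees


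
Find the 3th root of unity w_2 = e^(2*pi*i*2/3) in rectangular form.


Angle = 360*2/3 = 240°
a = cos(240°) = -0.5000
b = sin(240°) = -0.8660

-0.5000 - 0.8660i


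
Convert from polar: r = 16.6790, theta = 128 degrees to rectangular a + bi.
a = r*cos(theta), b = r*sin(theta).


a = 16.6790*cos(128°) = 16.6790*(-0.61566) = -10.2686
b = 16.6790*sin(128°) = 16.6790*0.78801 = 13.1432

-10.2686 + 13.1432i


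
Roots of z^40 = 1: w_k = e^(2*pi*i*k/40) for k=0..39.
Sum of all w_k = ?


The sum of all 40th roots of unity is 0.
Geometric series: (1 - w^40)/(1 - w) = (1-1)/(1-w) = 0 since w^40 = 1, w ≠ 1.
Alternatively: coefficient of z^39 in z^40 - 1 is 0.

0


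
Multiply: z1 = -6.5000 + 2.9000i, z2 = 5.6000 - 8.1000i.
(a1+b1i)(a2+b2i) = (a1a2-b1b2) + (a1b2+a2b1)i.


Real = -6.5*5.6 - 2.9*(-8.1) = -36.4 - (-23.49) = -12.91
Imag = -6.5*(-8.1) + 5.6*2.9 = 52.65 + 16.24 = 68.89

-12.9100 + 68.8900i


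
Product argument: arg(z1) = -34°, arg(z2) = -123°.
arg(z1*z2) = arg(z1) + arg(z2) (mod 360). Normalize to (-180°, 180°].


arg(z1*z2) = -34° - 123° = -157°
Normalized to (-180°, 180°]: -157°

-157°


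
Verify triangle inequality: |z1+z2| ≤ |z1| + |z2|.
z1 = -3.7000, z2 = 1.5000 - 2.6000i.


|z1| = sqrt((-3.7)^2 + 0^2) = sqrt(13.69) = 3.7000
|z2| = sqrt(1.5^2 + (-2.6)^2) = sqrt(9.01) = 3.0017
z1+z2 = -2.2000 - 2.6000i
|z1+z2| = sqrt(11.6) = 3.4059
|z1|+|z2| = 3.7000 + 3.0017 = 6.7017

|z1+z2| = 3.4059 ≤ |z1|+|z2| = 6.7017 (verified)


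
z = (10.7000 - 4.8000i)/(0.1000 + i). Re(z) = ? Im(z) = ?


Multiply by conjugate: (10.7000 - 4.8000i)(0.1000 - i) / (0.1^2 + 1^2)
Numerator real = 10.7*0.1 - (4.8)*1 = -3.73
Numerator imag = -4.8*0.1 - 10.7*1 = -11.18
Denominator = 1.01
Re(z) = -3.73/1.01 = -3.6931
Im(z) = -11.18/1.01 = -11.0693

Re(z) = -3.6931, Im(z) = -11.0693


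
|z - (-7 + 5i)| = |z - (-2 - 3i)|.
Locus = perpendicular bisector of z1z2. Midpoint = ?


Equal distances means the locus is the perpendicular bisector of z1 and z2.
Midpoint = ((-7+(-2))/2, (5+(-3))/2) = (-4.5000, 1.0000)

Perpendicular bisector through (-4.5000, 1.0000)


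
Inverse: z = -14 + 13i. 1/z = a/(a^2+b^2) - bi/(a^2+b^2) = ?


|z|^2 = 196+169 = 365
1/z = (-14 - 13i)/365

1/z = -0.0384 - 0.0356i


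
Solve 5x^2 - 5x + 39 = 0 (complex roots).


disc = (-5)^2 - 4*5*39 = 25 - 780 = -755
sqrt(|disc|) = sqrt(755) = 27.4773
Real part = 5/(2*5) = 0.5000
Imag part = 27.4773/(2*5) = 2.7477

0.5000 ± 2.7477i


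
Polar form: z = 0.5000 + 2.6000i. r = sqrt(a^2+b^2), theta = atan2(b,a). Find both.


r = sqrt(0.25+6.76) = sqrt(7.01) = 2.6476
theta = atan2(2.6, 0.5) = 79.1145 degrees

r = 2.6476, theta = 79.1145 degrees


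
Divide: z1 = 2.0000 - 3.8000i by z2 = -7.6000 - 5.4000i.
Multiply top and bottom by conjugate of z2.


Conjugate of z2 = -7.6000 + 5.4000i
Numerator: (2.0000 - 3.8000i)(-7.6000 + 5.4000i) = 5.3200 + 39.6800i
Denominator: (-7.6)^2 + (-5.4)^2 = 86.92
Result = (5.3200 + 39.6800i)/86.92

0.0612 + 0.4565i


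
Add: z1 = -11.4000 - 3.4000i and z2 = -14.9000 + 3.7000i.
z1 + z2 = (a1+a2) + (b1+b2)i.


Real: -11.4 - 14.9 = -26.3
Imag: -3.4 + 3.7 = 0.3

-26.3000 + 0.3000i


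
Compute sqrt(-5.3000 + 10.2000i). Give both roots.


|z| = sqrt(28.09+104.04) = 11.4948
sqrt((|z|+a)/2) = sqrt((11.4948+(-5.3))/2) = sqrt(3.0974) = 1.7599
sqrt((|z|-a)/2) = sqrt((11.4948-(-5.3))/2) = sqrt(8.3974) = 2.8978

±(1.7599 + 2.8978i) i.e. 1.7599 + 2.8978i and -1.7599 - 2.8978i


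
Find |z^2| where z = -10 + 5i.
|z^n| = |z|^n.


|z| = sqrt(100+25) = sqrt(125) = 11.1803
|z^2| = |z|^2 = (sqrt(125))^2 = 125

|z^2| = 125


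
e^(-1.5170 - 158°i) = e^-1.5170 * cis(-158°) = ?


e^-1.5170 = 0.2194
cos(-158°) = -0.9272
sin(-158°) = -0.3746
Real = 0.2194*(-0.9272) = -0.2034
Imag = 0.2194*(-0.3746) = -0.0822

-0.2034 - 0.0822i


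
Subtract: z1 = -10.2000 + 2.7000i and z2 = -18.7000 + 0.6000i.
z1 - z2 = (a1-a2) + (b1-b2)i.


Real: -10.2 + 18.7 = 8.5
Imag: 2.7 - 0.6 = 2.1

8.5000 + 2.1000i


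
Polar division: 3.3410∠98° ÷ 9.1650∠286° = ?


r = 3.3410 / 9.1650 = 0.3645
theta = 98° - 286° = -188° = 172° (mod 360)

0.3645 cis(172°)


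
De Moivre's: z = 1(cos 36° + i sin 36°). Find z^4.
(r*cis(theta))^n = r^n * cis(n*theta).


r^4 = 1^4 = 1
n*theta = 4*36° = 144° = 144° (mod 360)
a = 1*cos(144°) = -0.8090
b = 1*sin(144°) = 0.5878

1 cis(144°) = -0.8090 + 0.5878i


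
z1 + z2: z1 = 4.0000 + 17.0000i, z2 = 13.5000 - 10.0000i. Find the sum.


Real: 4 + 13.5 = 17.5
Imag: 17 - 10 = 7

17.5000 + 7.0000i


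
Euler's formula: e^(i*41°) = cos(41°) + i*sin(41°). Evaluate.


cos(41°) = 0.7547
sin(41°) = 0.6561

e^(i*41°) = 0.7547 + 0.6561i


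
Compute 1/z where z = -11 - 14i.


|z|^2 = 121+196 = 317
1/z = (-11 + 14i)/317

1/z = -0.0347 + 0.0442i


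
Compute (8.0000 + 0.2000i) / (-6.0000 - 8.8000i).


Conjugate of z2 = -6.0000 + 8.8000i
Numerator: (8.0000 + 0.2000i)(-6.0000 + 8.8000i) = -49.7600 + 69.2000i
Denominator: (-6)^2 + (-8.8)^2 = 113.44
Result = (-49.7600 + 69.2000i)/113.44

-0.4386 + 0.6100i


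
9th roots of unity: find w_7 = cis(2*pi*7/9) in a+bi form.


Angle = 360*7/9 = 280°
a = cos(280°) = 0.1736
b = sin(280°) = -0.9848

0.1736 - 0.9848i


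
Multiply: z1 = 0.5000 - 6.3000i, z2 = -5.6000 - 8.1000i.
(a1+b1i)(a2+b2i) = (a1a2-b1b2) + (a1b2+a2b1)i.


Real = 0.5*(-5.6) - (-6.3)*(-8.1) = -2.8 - 51.03 = -53.83
Imag = 0.5*(-8.1) - (5.6)*(-6.3) = -4.05 + 35.28 = 31.23

-53.8300 + 31.2300i


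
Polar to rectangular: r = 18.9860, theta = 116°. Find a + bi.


a = 18.9860*cos(116°) = 18.9860*(-0.43837) = -8.3229
b = 18.9860*sin(116°) = 18.9860*0.898794 = 17.0645

-8.3229 + 17.0645i


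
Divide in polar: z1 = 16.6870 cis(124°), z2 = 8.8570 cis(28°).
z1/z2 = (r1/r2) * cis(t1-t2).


r = 16.6870 / 8.8570 = 1.8840
theta = 124° - 28° = 96° = 96° (mod 360)

1.8840 cis(96°)


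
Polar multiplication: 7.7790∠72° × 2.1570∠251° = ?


r = 7.7790 * 2.1570 = 16.7793
theta = 72° + 251° = 323° = 323° (mod 360)

16.7793 cis(323°)


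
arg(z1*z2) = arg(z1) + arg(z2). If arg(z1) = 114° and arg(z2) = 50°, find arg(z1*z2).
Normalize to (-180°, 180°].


arg(z1*z2) = 114° + 50° = 164°
Normalized to (-180°, 180°]: 164°

164°


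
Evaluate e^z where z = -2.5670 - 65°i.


e^-2.5670 = 0.07677
cos(-65°) = 0.4226
sin(-65°) = -0.9063
Real = 0.07677*0.4226 = 0.0324
Imag = 0.07677*(-0.9063) = -0.0696

0.0324 - 0.0696i


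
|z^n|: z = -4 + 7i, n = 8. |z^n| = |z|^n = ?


|z| = sqrt(16+49) = sqrt(65) = 8.0623
|z^8| = |z|^8 = (sqrt(65))^8 = 65^4 = 17850625

|z^8| = 17850625


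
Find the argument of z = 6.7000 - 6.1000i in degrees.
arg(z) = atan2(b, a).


Re = 6.7, Im = -6.1
arg = atan2(-6.1, 6.7) = -42.3162 degrees

arg(z) = -42.3162 degrees


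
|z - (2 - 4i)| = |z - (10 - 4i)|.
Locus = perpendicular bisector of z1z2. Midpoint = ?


Equal distances means the locus is the perpendicular bisector of z1 and z2.
Midpoint = ((2+10)/2, (-4+(-4))/2) = (6.0000, -4.0000)

Perpendicular bisector through (6.0000, -4.0000)


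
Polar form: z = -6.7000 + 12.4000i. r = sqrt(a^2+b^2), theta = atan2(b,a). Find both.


r = sqrt(44.89+153.76) = sqrt(198.65) = 14.0943
theta = atan2(12.4, -6.7) = 118.3834 degrees

r = 14.0943, theta = 118.3834 degrees


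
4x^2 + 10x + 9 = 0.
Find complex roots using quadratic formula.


disc = 10^2 - 4*4*9 = 100 - 144 = -44
sqrt(|disc|) = sqrt(44) = 6.6332
Real part = -10/(2*4) = -1.2500
Imag part = 6.6332/(2*4) = 0.8292

-1.2500 ± 0.8292i


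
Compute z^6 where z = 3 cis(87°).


r^6 = 3^6 = 729
n*theta = 6*87° = 522° = 162° (mod 360)
a = 729*cos(162°) = -693.3202
b = 729*sin(162°) = 225.2734

729 cis(162°) = -693.3202 + 225.2734i


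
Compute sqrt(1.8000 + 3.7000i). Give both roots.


|z| = sqrt(3.24+13.69) = 4.1146
sqrt((|z|+a)/2) = sqrt((4.1146+1.8)/2) = sqrt(2.9573) = 1.7197
sqrt((|z|-a)/2) = sqrt((4.1146-1.8)/2) = sqrt(1.1573) = 1.0758

±(1.7197 + 1.0758i) i.e. 1.7197 + 1.0758i and -1.7197 - 1.0758i


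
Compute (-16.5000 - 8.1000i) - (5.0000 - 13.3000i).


Real: -16.5 - 5 = -21.5
Imag: -8.1 + 13.3 = 5.2

-21.5000 + 5.2000i


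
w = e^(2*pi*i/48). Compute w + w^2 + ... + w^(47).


With w = e^(2*pi*i/48), all 48 of the 48th roots of unity w^0 = 1, w, ..., w^(47) sum to 0: 1 + w + ... + w^(47) = (1 - w^48)/(1 - w) = 0 since w^48 = 1, w ≠ 1.
Removing the root 1: w + w^2 + ... + w^(47) = 0 - 1 = -1

Sum = -1


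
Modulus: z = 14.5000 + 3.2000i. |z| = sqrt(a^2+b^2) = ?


|z| = sqrt(14.5^2 + 3.2^2) = sqrt(210.25 + 10.24) = sqrt(220.49) = 14.8489

|z| = 14.8489


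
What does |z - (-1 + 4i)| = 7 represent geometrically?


|z - z0| = r is a circle with center z0 and radius r.
Center = (-1, 4), radius = 7

Circle with center (-1, 4) and radius 7


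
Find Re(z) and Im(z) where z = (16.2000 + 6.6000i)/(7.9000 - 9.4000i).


Multiply by conjugate: (16.2000 + 6.6000i)(7.9000 + 9.4000i) / (7.9^2 + (-9.4)^2)
Numerator real = 16.2*7.9 + 6.6*(-9.4) = 65.94
Numerator imag = 6.6*7.9 - 16.2*(-9.4) = 204.42
Denominator = 150.77
Re(z) = 65.94/150.77 = 0.4374
Im(z) = 204.42/150.77 = 1.3558

Re(z) = 0.4374, Im(z) = 1.3558


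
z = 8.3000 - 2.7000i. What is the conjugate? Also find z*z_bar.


z_bar = 8.3000 + 2.7000i
z*z_bar = 8.3^2 + (-2.7)^2 = 68.89 + 7.29 = 76.18

z_bar = 8.3000 + 2.7000i, z*z_bar = 76.18


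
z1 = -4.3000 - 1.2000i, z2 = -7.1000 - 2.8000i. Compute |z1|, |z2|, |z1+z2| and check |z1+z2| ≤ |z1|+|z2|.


|z1| = sqrt((-4.3)^2 + (-1.2)^2) = sqrt(19.93) = 4.4643
|z2| = sqrt((-7.1)^2 + (-2.8)^2) = sqrt(58.25) = 7.6322
z1+z2 = -11.4000 - 4.0000i
|z1+z2| = sqrt(145.96) = 12.0814
|z1|+|z2| = 4.4643 + 7.6322 = 12.0965

|z1+z2| = 12.0814 ≤ |z1|+|z2| = 12.0965 (verified)


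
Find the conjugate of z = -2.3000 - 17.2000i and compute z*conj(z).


z_bar = -2.3000 + 17.2000i
z*z_bar = (-2.3)^2 + (-17.2)^2 = 5.29 + 295.84 = 301.13

z_bar = -2.3000 + 17.2000i, z*z_bar = 301.13


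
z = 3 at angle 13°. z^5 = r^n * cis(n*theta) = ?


r^5 = 3^5 = 243
n*theta = 5*13° = 65° = 65° (mod 360)
a = 243*cos(65°) = 102.6962
b = 243*sin(65°) = 220.2328

243 cis(65°) = 102.6962 + 220.2328i


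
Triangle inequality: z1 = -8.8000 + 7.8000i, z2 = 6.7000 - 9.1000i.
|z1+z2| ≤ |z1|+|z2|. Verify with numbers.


|z1| = sqrt((-8.8)^2 + 7.8^2) = sqrt(138.28) = 11.7593
|z2| = sqrt(6.7^2 + (-9.1)^2) = sqrt(127.7) = 11.3004
z1+z2 = -2.1000 - 1.3000i
|z1+z2| = sqrt(6.1) = 2.4698
|z1|+|z2| = 11.7593 + 11.3004 = 23.0597

|z1+z2| = 2.4698 ≤ |z1|+|z2| = 23.0597 (verified)


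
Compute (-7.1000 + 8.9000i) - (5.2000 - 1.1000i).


Real: -7.1 - 5.2 = -12.3
Imag: 8.9 + 1.1 = 10

-12.3000 + 10.0000i


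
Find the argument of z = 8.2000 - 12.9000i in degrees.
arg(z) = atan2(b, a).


Re = 8.2, Im = -12.9
arg = atan2(-12.9, 8.2) = -57.5576 degrees

arg(z) = -57.5576 degrees
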